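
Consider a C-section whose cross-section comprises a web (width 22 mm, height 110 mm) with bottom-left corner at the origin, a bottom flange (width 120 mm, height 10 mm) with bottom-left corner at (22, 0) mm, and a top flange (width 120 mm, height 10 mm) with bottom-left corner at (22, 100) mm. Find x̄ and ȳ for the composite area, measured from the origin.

x̄ = 46.35 mm, ȳ = 55.00 mm

web: A = 22 × 110 = 2420.00, centroid at (11.00, 55.00).
bottom flange: A = 120 × 10 = 1200.00, centroid at (82.00, 5.00).
top flange: A = 120 × 10 = 1200.00, centroid at (82.00, 105.00).
ΣA = 4820.00 mm², ΣAx̄ = 223420.00 mm³, ΣAȳ = 265100.00 mm³.
x̄ = 223420.00/4820.00 = 46.35 mm; ȳ = 265100.00/4820.00 = 55.00 mm.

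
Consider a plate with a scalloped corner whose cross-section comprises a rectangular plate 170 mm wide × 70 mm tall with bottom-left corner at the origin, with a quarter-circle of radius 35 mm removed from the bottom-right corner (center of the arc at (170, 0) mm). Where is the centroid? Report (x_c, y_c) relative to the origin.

plate: A = 170 × 70 = 11900.00, centroid at (85.00, 35.00).
removed quarter-circle: A = −¼π·35² = -962.11, centroid at (155.15, 14.85).
ΣA = 10937.89 mm²
ΣAx_c = (11900.00)(85.00) + (-962.11)(155.15) = 862232.50 mm³
ΣAy_c = (11900.00)(35.00) + (-962.11)(14.85) = 402208.33 mm³
x_c = 862232.50 / 10937.89 = 78.83 mm
y_c = 402208.33 / 10937.89 = 36.77 mm

x_c = 78.83 mm, y_c = 36.77 mm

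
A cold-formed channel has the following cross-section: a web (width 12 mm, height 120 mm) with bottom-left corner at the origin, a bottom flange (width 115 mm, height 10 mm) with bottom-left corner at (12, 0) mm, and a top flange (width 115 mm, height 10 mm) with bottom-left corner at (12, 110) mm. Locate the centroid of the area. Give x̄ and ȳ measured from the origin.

web: A = 12 × 120 = 1440.00, centroid at (6.00, 60.00).
bottom flange: A = 115 × 10 = 1150.00, centroid at (69.50, 5.00).
top flange: A = 115 × 10 = 1150.00, centroid at (69.50, 115.00).
ΣA = 3740.00 mm²
ΣAx̄ = (1440.00)(6.00) + (1150.00)(69.50) + (1150.00)(69.50) = 168490.00 mm³
ΣAȳ = (1440.00)(60.00) + (1150.00)(5.00) + (1150.00)(115.00) = 224400.00 mm³
x̄ = 168490.00 / 3740.00 = 45.05 mm
ȳ = 224400.00 / 3740.00 = 60.00 mm

x̄ = 45.05 mm, ȳ = 60.00 mm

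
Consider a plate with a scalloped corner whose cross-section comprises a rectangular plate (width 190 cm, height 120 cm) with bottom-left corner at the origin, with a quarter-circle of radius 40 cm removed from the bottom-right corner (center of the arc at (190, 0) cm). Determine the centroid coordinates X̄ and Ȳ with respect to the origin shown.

plate: A = 190 × 120 = 22800.00, centroid at (95.00, 60.00).
removed quarter-circle: A = −¼π·40² = -1256.64, centroid at (173.02, 16.98).
ΣA = 21543.36 cm²
ΣAX̄ = (22800.00)(95.00) + (-1256.64)(173.02) = 1948572.29 cm³
ΣAȲ = (22800.00)(60.00) + (-1256.64)(16.98) = 1346666.67 cm³
X̄ = 1948572.29 / 21543.36 = 90.45 cm
Ȳ = 1346666.67 / 21543.36 = 62.51 cm

X̄ = 90.45 cm, Ȳ = 62.51 cm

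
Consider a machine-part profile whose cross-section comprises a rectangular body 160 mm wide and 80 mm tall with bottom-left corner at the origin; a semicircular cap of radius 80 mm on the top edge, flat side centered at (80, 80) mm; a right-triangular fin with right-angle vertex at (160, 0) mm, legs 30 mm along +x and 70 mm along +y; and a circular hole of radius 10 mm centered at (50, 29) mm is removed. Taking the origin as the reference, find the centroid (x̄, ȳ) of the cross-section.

rectangular body: A = 160 × 80 = 12800.00, centroid at (80.00, 40.00).
semicircular top: A = ½π·80² = 10053.10, centroid at (80.00, 113.95).
triangular fin: A = ½·30·70 = 1050.00, centroid at (170.00, 23.33).
hole: A = −π·10² = -314.16, centroid at (50.00, 29.00).
ΣA = 23588.94 mm²
ΣAx̄ = (12800.00)(80.00) + (10053.10)(80.00) + (1050.00)(170.00) + (-314.16)(50.00) = 1991039.76 mm³
ΣAȳ = (12800.00)(40.00) + (10053.10)(113.95) + (1050.00)(23.33) + (-314.16)(29.00) = 1672970.43 mm³
x̄ = 1991039.76 / 23588.94 = 84.41 mm
ȳ = 1672970.43 / 23588.94 = 70.92 mm

x̄ = 84.41 mm, ȳ = 70.92 mm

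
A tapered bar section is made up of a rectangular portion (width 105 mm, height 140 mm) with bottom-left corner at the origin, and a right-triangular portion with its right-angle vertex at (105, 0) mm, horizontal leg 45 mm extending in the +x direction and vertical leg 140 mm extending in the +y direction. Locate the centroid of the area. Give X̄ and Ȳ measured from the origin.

rectangular portion: A = 105 × 140 = 14700.00, centroid at (52.50, 70.00).
triangular portion: A = ½·45·140 = 3150.00, centroid at (120.00, 46.67).
ΣA = 17850.00 mm²
ΣAX̄ = (14700.00)(52.50) + (3150.00)(120.00) = 1149750.00 mm³
ΣAȲ = (14700.00)(70.00) + (3150.00)(46.67) = 1176000.00 mm³
X̄ = 1149750.00 / 17850.00 = 64.41 mm
Ȳ = 1176000.00 / 17850.00 = 65.88 mm

X̄ = 64.41 mm, Ȳ = 65.88 mm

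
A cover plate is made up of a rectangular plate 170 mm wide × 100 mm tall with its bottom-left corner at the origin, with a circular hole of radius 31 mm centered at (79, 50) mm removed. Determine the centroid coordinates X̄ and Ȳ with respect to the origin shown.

plate: A = 170 × 100 = 17000.00, centroid at (85.00, 50.00).
hole: A = −π·31² = -3019.07, centroid at (79.00, 50.00).
ΣA = 13980.93 mm²
ΣAX̄ = (17000.00)(85.00) + (-3019.07)(79.00) = 1206493.43 mm³
ΣAȲ = (17000.00)(50.00) + (-3019.07)(50.00) = 699046.47 mm³
X̄ = 1206493.43 / 13980.93 = 86.30 mm
Ȳ = 699046.47 / 13980.93 = 50.00 mm

X̄ = 86.30 mm, Ȳ = 50.00 mm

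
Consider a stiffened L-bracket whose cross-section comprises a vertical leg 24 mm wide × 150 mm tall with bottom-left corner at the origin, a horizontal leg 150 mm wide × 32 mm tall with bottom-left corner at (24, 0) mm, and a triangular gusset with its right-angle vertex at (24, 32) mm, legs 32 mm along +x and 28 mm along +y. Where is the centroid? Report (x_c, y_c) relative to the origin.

x_c = 60.34 mm, y_c = 41.29 mm

vertical leg: A = 24 × 150 = 3600.00, centroid at (12.00, 75.00).
horizontal leg: A = 150 × 32 = 4800.00, centroid at (99.00, 16.00).
gusset: A = ½·32·28 = 448.00, centroid at (34.67, 41.33).
ΣA = 8848.00 mm²
ΣAx_c = (3600.00)(12.00) + (4800.00)(99.00) + (448.00)(34.67) = 533930.67 mm³
ΣAy_c = (3600.00)(75.00) + (4800.00)(16.00) + (448.00)(41.33) = 365317.33 mm³
x_c = 533930.67 / 8848.00 = 60.34 mm
y_c = 365317.33 / 8848.00 = 41.29 mm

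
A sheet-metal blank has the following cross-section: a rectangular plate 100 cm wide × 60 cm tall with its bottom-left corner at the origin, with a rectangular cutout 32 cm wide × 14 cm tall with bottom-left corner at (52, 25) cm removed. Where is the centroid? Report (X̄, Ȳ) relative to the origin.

Part | A | x̄ᵢ | ȳᵢ | A·x̄ᵢ | A·ȳᵢ
plate | 6000.00 | 50.00 | 30.00 | 300000.00 | 180000.00
hole | -448.00 | 68.00 | 32.00 | -30464.00 | -14336.00
Σ | 5552.00 |  |  | 269536.00 | 165664.00
X̄ = 269536.00 / 5552.00 = 48.55 cm
Ȳ = 165664.00 / 5552.00 = 29.84 cm

X̄ = 48.55 cm, Ȳ = 29.84 cm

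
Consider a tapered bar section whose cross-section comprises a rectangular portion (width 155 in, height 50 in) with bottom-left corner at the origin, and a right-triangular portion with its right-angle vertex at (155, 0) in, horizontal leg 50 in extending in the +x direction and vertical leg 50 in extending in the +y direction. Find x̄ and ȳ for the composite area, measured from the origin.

x̄ = 90.58 in, ȳ = 23.84 in

rectangular portion: A = 155 × 50 = 7750.00, centroid at (77.50, 25.00).
triangular portion: A = ½·50·50 = 1250.00, centroid at (171.67, 16.67).
ΣA = 9000.00 in²
ΣAx̄ = (7750.00)(77.50) + (1250.00)(171.67) = 815208.33 in³
ΣAȳ = (7750.00)(25.00) + (1250.00)(16.67) = 214583.33 in³
x̄ = 815208.33 / 9000.00 = 90.58 in
ȳ = 214583.33 / 9000.00 = 23.84 in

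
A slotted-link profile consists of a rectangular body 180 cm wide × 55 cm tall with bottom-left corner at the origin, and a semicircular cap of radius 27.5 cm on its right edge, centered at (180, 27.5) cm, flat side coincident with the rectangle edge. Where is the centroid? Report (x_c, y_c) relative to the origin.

x_c = 100.89 cm, y_c = 27.50 cm

rectangular body: A = 180 × 55 = 9900.00, centroid at (90.00, 27.50).
semicircular end: A = ½π·27.5² = 1187.91, centroid at (191.67, 27.50).
ΣA = 11087.91 cm²
ΣAx_c = (9900.00)(90.00) + (1187.91)(191.67) = 1118689.23 cm³
ΣAy_c = (9900.00)(27.50) + (1187.91)(27.50) = 304917.65 cm³
x_c = 1118689.23 / 11087.91 = 100.89 cm
y_c = 304917.65 / 11087.91 = 27.50 cm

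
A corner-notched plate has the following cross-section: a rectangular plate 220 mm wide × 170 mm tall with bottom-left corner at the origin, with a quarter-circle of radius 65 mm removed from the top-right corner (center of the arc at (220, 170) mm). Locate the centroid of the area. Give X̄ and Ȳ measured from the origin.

plate: A = 220 × 170 = 37400.00, centroid at (110.00, 85.00).
removed quarter-circle: A = −¼π·65² = -3318.31, centroid at (192.41, 142.41).
ΣA = 34081.69 mm², ΣAX̄ = 3475514.07 mm³, ΣAȲ = 2706429.44 mm³.
X̄ = 3475514.07/34081.69 = 101.98 mm; Ȳ = 2706429.44/34081.69 = 79.41 mm.

X̄ = 101.98 mm, Ȳ = 79.41 mm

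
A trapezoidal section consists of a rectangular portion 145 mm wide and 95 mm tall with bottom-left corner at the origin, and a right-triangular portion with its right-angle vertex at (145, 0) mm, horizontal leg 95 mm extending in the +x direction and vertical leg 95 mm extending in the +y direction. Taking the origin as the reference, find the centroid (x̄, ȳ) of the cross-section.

x̄ = 98.20 mm, ȳ = 43.59 mm

rectangular portion: A = 145 × 95 = 13775.00, centroid at (72.50, 47.50).
triangular portion: A = ½·95·95 = 4512.50, centroid at (176.67, 31.67).
ΣA = 18287.50 mm², ΣAx̄ = 1795895.83 mm³, ΣAȳ = 797208.33 mm³.
x̄ = 1795895.83/18287.50 = 98.20 mm; ȳ = 797208.33/18287.50 = 43.59 mm.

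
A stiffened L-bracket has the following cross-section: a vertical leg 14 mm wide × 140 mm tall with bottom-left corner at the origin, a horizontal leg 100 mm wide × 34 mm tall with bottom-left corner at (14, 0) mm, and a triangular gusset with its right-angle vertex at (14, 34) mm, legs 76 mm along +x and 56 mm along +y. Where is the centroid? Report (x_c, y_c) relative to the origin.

x_c = 42.07 mm, y_c = 41.01 mm

Part | A | x̄ᵢ | ȳᵢ | A·x̄ᵢ | A·ȳᵢ
vertical leg | 1960.00 | 7.00 | 70.00 | 13720.00 | 137200.00
horizontal leg | 3400.00 | 64.00 | 17.00 | 217600.00 | 57800.00
gusset | 2128.00 | 39.33 | 52.67 | 83701.33 | 112074.67
Σ | 7488.00 |  |  | 315021.33 | 307074.67
x_c = 315021.33 / 7488.00 = 42.07 mm
y_c = 307074.67 / 7488.00 = 41.01 mm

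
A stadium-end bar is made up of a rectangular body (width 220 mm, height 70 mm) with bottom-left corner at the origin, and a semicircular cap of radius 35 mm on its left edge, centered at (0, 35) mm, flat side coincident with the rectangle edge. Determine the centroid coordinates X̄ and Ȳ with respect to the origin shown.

X̄ = 96.13 mm, Ȳ = 35.00 mm

rectangular body: A = 220 × 70 = 15400.00, centroid at (110.00, 35.00).
semicircular end: A = ½π·35² = 1924.23, centroid at (-14.85, 35.00).
ΣA = 17324.23 mm²
ΣAX̄ = (15400.00)(110.00) + (1924.23)(-14.85) = 1665416.67 mm³
ΣAȲ = (15400.00)(35.00) + (1924.23)(35.00) = 606347.89 mm³
X̄ = 1665416.67 / 17324.23 = 96.13 mm
Ȳ = 606347.89 / 17324.23 = 35.00 mm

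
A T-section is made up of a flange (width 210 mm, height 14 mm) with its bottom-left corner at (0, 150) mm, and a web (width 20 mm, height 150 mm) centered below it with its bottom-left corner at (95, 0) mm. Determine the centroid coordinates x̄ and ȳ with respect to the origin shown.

x̄ = 105.00 mm, ȳ = 115.59 mm

Part | A | x̄ᵢ | ȳᵢ | A·x̄ᵢ | A·ȳᵢ
web | 3000.00 | 105.00 | 75.00 | 315000.00 | 225000.00
flange | 2940.00 | 105.00 | 157.00 | 308700.00 | 461580.00
Σ | 5940.00 |  |  | 623700.00 | 686580.00
x̄ = 623700.00 / 5940.00 = 105.00 mm
ȳ = 686580.00 / 5940.00 = 115.59 mm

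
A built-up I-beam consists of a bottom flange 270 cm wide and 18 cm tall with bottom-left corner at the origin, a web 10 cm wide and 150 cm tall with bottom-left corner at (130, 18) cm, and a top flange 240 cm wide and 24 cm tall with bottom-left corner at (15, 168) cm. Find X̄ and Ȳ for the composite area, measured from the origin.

bottom flange: A = 270 × 18 = 4860.00, centroid at (135.00, 9.00).
web: A = 10 × 150 = 1500.00, centroid at (135.00, 93.00).
top flange: A = 240 × 24 = 5760.00, centroid at (135.00, 180.00).
ΣA = 12120.00 cm²
ΣAX̄ = (4860.00)(135.00) + (1500.00)(135.00) + (5760.00)(135.00) = 1636200.00 cm³
ΣAȲ = (4860.00)(9.00) + (1500.00)(93.00) + (5760.00)(180.00) = 1220040.00 cm³
X̄ = 1636200.00 / 12120.00 = 135.00 cm
Ȳ = 1220040.00 / 12120.00 = 100.66 cm

X̄ = 135.00 cm, Ȳ = 100.66 cm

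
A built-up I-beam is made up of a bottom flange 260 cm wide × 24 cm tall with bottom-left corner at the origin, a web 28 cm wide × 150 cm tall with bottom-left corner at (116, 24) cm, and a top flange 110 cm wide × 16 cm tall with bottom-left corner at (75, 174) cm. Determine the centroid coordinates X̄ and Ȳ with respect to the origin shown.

X̄ = 130.00 cm, Ȳ = 66.48 cm

bottom flange: A = 260 × 24 = 6240.00, centroid at (130.00, 12.00).
web: A = 28 × 150 = 4200.00, centroid at (130.00, 99.00).
top flange: A = 110 × 16 = 1760.00, centroid at (130.00, 182.00).
ΣA = 12200.00 cm²
ΣAX̄ = (6240.00)(130.00) + (4200.00)(130.00) + (1760.00)(130.00) = 1586000.00 cm³
ΣAȲ = (6240.00)(12.00) + (4200.00)(99.00) + (1760.00)(182.00) = 811000.00 cm³
X̄ = 1586000.00 / 12200.00 = 130.00 cm
Ȳ = 811000.00 / 12200.00 = 66.48 cm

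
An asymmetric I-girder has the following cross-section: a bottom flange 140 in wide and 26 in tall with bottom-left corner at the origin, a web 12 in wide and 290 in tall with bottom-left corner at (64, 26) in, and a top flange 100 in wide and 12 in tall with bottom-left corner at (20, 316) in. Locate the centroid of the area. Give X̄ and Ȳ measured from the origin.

X̄ = 70.00 in, Ȳ = 123.65 in

bottom flange: A = 140 × 26 = 3640.00, centroid at (70.00, 13.00).
web: A = 12 × 290 = 3480.00, centroid at (70.00, 171.00).
top flange: A = 100 × 12 = 1200.00, centroid at (70.00, 322.00).
ΣA = 8320.00 in²
ΣAX̄ = (3640.00)(70.00) + (3480.00)(70.00) + (1200.00)(70.00) = 582400.00 in³
ΣAȲ = (3640.00)(13.00) + (3480.00)(171.00) + (1200.00)(322.00) = 1028800.00 in³
X̄ = 582400.00 / 8320.00 = 70.00 in
Ȳ = 1028800.00 / 8320.00 = 123.65 in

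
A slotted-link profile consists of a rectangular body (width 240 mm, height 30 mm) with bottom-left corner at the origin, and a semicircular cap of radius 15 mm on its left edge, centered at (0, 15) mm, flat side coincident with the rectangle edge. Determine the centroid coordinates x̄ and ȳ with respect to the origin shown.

rectangular body: A = 240 × 30 = 7200.00, centroid at (120.00, 15.00).
semicircular end: A = ½π·15² = 353.43, centroid at (-6.37, 15.00).
ΣA = 7553.43 mm²
ΣAx̄ = (7200.00)(120.00) + (353.43)(-6.37) = 861750.00 mm³
ΣAȳ = (7200.00)(15.00) + (353.43)(15.00) = 113301.44 mm³
x̄ = 861750.00 / 7553.43 = 114.09 mm
ȳ = 113301.44 / 7553.43 = 15.00 mm

x̄ = 114.09 mm, ȳ = 15.00 mm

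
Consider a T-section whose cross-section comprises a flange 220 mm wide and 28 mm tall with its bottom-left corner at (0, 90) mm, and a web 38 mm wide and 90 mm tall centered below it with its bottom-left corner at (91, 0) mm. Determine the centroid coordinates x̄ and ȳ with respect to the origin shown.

x̄ = 110.00 mm, ȳ = 82.94 mm

web: A = 38 × 90 = 3420.00, centroid at (110.00, 45.00).
flange: A = 220 × 28 = 6160.00, centroid at (110.00, 104.00).
ΣA = 9580.00 mm², ΣAx̄ = 1053800.00 mm³, ΣAȳ = 794540.00 mm³.
x̄ = 1053800.00/9580.00 = 110.00 mm; ȳ = 794540.00/9580.00 = 82.94 mm.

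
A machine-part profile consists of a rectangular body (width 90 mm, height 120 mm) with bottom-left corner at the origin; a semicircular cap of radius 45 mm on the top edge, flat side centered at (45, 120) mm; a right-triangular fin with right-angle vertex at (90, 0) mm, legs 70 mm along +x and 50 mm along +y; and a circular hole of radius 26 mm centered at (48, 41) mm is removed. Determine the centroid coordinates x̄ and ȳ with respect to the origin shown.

rectangular body: A = 90 × 120 = 10800.00, centroid at (45.00, 60.00).
semicircular top: A = ½π·45² = 3180.86, centroid at (45.00, 139.10).
triangular fin: A = ½·70·50 = 1750.00, centroid at (113.33, 16.67).
hole: A = −π·26² = -2123.72, centroid at (48.00, 41.00).
ΣA = 13607.15 mm²
ΣAx̄ = (10800.00)(45.00) + (3180.86)(45.00) + (1750.00)(113.33) + (-2123.72)(48.00) = 725533.75 mm³
ΣAȳ = (10800.00)(60.00) + (3180.86)(139.10) + (1750.00)(16.67) + (-2123.72)(41.00) = 1032547.79 mm³
x̄ = 725533.75 / 13607.15 = 53.32 mm
ȳ = 1032547.79 / 13607.15 = 75.88 mm

x̄ = 53.32 mm, ȳ = 75.88 mm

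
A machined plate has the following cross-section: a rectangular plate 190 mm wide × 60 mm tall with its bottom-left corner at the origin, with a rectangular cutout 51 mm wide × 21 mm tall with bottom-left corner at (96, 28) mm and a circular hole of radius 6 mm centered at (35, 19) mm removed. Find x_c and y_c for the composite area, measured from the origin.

x_c = 92.89 mm, y_c = 29.23 mm

plate: A = 190 × 60 = 11400.00, centroid at (95.00, 30.00).
hole 1: A = −(51 × 21) = -1071.00, centroid at (121.50, 38.50).
hole 2: A = −π·6² = -113.10, centroid at (35.00, 19.00).
ΣA = 10215.90 mm²
ΣAx_c = (11400.00)(95.00) + (-1071.00)(121.50) + (-113.10)(35.00) = 948915.09 mm³
ΣAy_c = (11400.00)(30.00) + (-1071.00)(38.50) + (-113.10)(19.00) = 298617.65 mm³
x_c = 948915.09 / 10215.90 = 92.89 mm
y_c = 298617.65 / 10215.90 = 29.23 mm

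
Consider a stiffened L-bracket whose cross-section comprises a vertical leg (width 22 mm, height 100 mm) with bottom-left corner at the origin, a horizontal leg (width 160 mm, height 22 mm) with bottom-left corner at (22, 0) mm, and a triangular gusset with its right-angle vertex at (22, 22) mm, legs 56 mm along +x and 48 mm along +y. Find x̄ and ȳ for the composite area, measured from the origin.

x̄ = 61.99 mm, ȳ = 28.28 mm

vertical leg: A = 22 × 100 = 2200.00, centroid at (11.00, 50.00).
horizontal leg: A = 160 × 22 = 3520.00, centroid at (102.00, 11.00).
gusset: A = ½·56·48 = 1344.00, centroid at (40.67, 38.00).
ΣA = 7064.00 mm², ΣAx̄ = 437896.00 mm³, ΣAȳ = 199792.00 mm³.
x̄ = 437896.00/7064.00 = 61.99 mm; ȳ = 199792.00/7064.00 = 28.28 mm.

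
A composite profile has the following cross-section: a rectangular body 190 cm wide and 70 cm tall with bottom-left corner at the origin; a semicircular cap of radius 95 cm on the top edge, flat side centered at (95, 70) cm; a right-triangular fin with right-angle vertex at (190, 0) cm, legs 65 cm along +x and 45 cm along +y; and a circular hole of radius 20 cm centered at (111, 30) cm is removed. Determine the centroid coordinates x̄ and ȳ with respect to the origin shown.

x̄ = 100.44 cm, ȳ = 72.74 cm

rectangular body: A = 190 × 70 = 13300.00, centroid at (95.00, 35.00).
semicircular top: A = ½π·95² = 14176.44, centroid at (95.00, 110.32).
triangular fin: A = ½·65·45 = 1462.50, centroid at (211.67, 15.00).
hole: A = −π·20² = -1256.64, centroid at (111.00, 30.00).
ΣA = 27682.30 cm²
ΣAx̄ = (13300.00)(95.00) + (14176.44)(95.00) + (1462.50)(211.67) + (-1256.64)(111.00) = 2780337.29 cm³
ΣAȳ = (13300.00)(35.00) + (14176.44)(110.32) + (1462.50)(15.00) + (-1256.64)(30.00) = 2013672.30 cm³
x̄ = 2780337.29 / 27682.30 = 100.44 cm
ȳ = 2013672.30 / 27682.30 = 72.74 cm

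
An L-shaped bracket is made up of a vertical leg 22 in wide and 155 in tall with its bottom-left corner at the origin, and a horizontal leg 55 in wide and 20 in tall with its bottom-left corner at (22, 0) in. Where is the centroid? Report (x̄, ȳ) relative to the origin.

x̄ = 20.39 in, ȳ = 61.04 in

vertical leg: A = 22 × 155 = 3410.00, centroid at (11.00, 77.50).
horizontal leg: A = 55 × 20 = 1100.00, centroid at (49.50, 10.00).
ΣA = 4510.00 in², ΣAx̄ = 91960.00 in³, ΣAȳ = 275275.00 in³.
x̄ = 91960.00/4510.00 = 20.39 in; ȳ = 275275.00/4510.00 = 61.04 in.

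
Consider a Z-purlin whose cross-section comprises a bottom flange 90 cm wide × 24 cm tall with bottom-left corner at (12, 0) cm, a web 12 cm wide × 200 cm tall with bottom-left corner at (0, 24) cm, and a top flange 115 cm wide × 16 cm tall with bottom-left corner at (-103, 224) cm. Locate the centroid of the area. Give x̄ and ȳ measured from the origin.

x̄ = 8.41 cm, ȳ = 117.25 cm

bottom flange: A = 90 × 24 = 2160.00, centroid at (57.00, 12.00).
web: A = 12 × 200 = 2400.00, centroid at (6.00, 124.00).
top flange: A = 115 × 16 = 1840.00, centroid at (-45.50, 232.00).
ΣA = 6400.00 cm²
ΣAx̄ = (2160.00)(57.00) + (2400.00)(6.00) + (1840.00)(-45.50) = 53800.00 cm³
ΣAȳ = (2160.00)(12.00) + (2400.00)(124.00) + (1840.00)(232.00) = 750400.00 cm³
x̄ = 53800.00 / 6400.00 = 8.41 cm
ȳ = 750400.00 / 6400.00 = 117.25 cm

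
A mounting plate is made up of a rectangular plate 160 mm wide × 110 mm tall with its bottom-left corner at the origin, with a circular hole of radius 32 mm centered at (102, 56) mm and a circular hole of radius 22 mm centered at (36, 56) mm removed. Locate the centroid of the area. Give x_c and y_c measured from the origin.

x_c = 79.70 mm, y_c = 54.63 mm

Part | A | x̄ᵢ | ȳᵢ | A·x̄ᵢ | A·ȳᵢ
plate | 17600.00 | 80.00 | 55.00 | 1408000.00 | 968000.00
hole 1 | -3216.99 | 102.00 | 56.00 | -328133.07 | -180151.49
hole 2 | -1520.53 | 36.00 | 56.00 | -54739.11 | -85149.73
Σ | 12862.48 |  |  | 1025127.82 | 702698.78
x_c = 1025127.82 / 12862.48 = 79.70 mm
y_c = 702698.78 / 12862.48 = 54.63 mm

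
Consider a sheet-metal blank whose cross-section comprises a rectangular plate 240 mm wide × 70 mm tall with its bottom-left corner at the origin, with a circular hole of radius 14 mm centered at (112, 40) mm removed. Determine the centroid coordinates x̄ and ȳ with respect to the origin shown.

x̄ = 120.30 mm, ȳ = 34.81 mm

Part | A | x̄ᵢ | ȳᵢ | A·x̄ᵢ | A·ȳᵢ
plate | 16800.00 | 120.00 | 35.00 | 2016000.00 | 588000.00
hole | -615.75 | 112.00 | 40.00 | -68964.24 | -24630.09
Σ | 16184.25 |  |  | 1947035.76 | 563369.91
x̄ = 1947035.76 / 16184.25 = 120.30 mm
ȳ = 563369.91 / 16184.25 = 34.81 mm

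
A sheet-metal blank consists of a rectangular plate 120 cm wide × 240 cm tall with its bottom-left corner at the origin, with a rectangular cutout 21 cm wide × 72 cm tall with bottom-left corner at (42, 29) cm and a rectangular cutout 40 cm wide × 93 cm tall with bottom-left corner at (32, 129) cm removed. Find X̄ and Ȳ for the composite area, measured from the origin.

X̄ = 61.74 cm, Ȳ = 114.77 cm

plate: A = 120 × 240 = 28800.00, centroid at (60.00, 120.00).
hole 1: A = −(21 × 72) = -1512.00, centroid at (52.50, 65.00).
hole 2: A = −(40 × 93) = -3720.00, centroid at (52.00, 175.50).
ΣA = 23568.00 cm², ΣAX̄ = 1455180.00 cm³, ΣAȲ = 2704860.00 cm³.
X̄ = 1455180.00/23568.00 = 61.74 cm; Ȳ = 2704860.00/23568.00 = 114.77 cm.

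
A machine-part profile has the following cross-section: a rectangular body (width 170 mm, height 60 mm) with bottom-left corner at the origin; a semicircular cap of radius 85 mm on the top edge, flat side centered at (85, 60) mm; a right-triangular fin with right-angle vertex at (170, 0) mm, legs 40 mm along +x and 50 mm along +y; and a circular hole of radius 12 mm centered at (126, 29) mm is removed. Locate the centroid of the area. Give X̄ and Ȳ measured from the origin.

X̄ = 88.61 mm, Ȳ = 63.35 mm

rectangular body: A = 170 × 60 = 10200.00, centroid at (85.00, 30.00).
semicircular top: A = ½π·85² = 11349.00, centroid at (85.00, 96.08).
triangular fin: A = ½·40·50 = 1000.00, centroid at (183.33, 16.67).
hole: A = −π·12² = -452.39, centroid at (126.00, 29.00).
ΣA = 22096.61 mm², ΣAX̄ = 1957997.57 mm³, ΣAȲ = 1399904.25 mm³.
X̄ = 1957997.57/22096.61 = 88.61 mm; Ȳ = 1399904.25/22096.61 = 63.35 mm.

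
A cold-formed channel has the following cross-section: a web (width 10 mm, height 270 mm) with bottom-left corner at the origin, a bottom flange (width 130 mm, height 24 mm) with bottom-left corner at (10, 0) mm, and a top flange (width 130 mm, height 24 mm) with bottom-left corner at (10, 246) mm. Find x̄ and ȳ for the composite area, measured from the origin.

x̄ = 53.86 mm, ȳ = 135.00 mm

web: A = 10 × 270 = 2700.00, centroid at (5.00, 135.00).
bottom flange: A = 130 × 24 = 3120.00, centroid at (75.00, 12.00).
top flange: A = 130 × 24 = 3120.00, centroid at (75.00, 258.00).
ΣA = 8940.00 mm²
ΣAx̄ = (2700.00)(5.00) + (3120.00)(75.00) + (3120.00)(75.00) = 481500.00 mm³
ΣAȳ = (2700.00)(135.00) + (3120.00)(12.00) + (3120.00)(258.00) = 1206900.00 mm³
x̄ = 481500.00 / 8940.00 = 53.86 mm
ȳ = 1206900.00 / 8940.00 = 135.00 mm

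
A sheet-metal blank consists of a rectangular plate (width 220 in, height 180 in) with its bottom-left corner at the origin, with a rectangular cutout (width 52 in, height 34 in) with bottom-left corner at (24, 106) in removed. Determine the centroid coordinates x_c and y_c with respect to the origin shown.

plate: A = 220 × 180 = 39600.00, centroid at (110.00, 90.00).
hole: A = −(52 × 34) = -1768.00, centroid at (50.00, 123.00).
ΣA = 37832.00 in²
ΣAx_c = (39600.00)(110.00) + (-1768.00)(50.00) = 4267600.00 in³
ΣAy_c = (39600.00)(90.00) + (-1768.00)(123.00) = 3346536.00 in³
x_c = 4267600.00 / 37832.00 = 112.80 in
y_c = 3346536.00 / 37832.00 = 88.46 in

x_c = 112.80 in, y_c = 88.46 in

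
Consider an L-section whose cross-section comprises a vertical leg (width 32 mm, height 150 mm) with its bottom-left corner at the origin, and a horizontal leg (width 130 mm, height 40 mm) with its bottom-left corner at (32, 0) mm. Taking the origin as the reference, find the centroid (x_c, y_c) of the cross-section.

x_c = 58.12 mm, y_c = 46.40 mm

vertical leg: A = 32 × 150 = 4800.00, centroid at (16.00, 75.00).
horizontal leg: A = 130 × 40 = 5200.00, centroid at (97.00, 20.00).
ΣA = 10000.00 mm², ΣAx_c = 581200.00 mm³, ΣAy_c = 464000.00 mm³.
x_c = 581200.00/10000.00 = 58.12 mm; y_c = 464000.00/10000.00 = 46.40 mm.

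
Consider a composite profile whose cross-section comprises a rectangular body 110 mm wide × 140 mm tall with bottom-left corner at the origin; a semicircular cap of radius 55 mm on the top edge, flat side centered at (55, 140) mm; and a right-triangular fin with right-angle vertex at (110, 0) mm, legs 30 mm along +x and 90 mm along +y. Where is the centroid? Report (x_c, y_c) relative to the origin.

x_c = 59.08 mm, y_c = 88.12 mm

rectangular body: A = 110 × 140 = 15400.00, centroid at (55.00, 70.00).
semicircular top: A = ½π·55² = 4751.66, centroid at (55.00, 163.34).
triangular fin: A = ½·30·90 = 1350.00, centroid at (120.00, 30.00).
ΣA = 21501.66 mm², ΣAx_c = 1270341.24 mm³, ΣAy_c = 1894648.91 mm³.
x_c = 1270341.24/21501.66 = 59.08 mm; y_c = 1894648.91/21501.66 = 88.12 mm.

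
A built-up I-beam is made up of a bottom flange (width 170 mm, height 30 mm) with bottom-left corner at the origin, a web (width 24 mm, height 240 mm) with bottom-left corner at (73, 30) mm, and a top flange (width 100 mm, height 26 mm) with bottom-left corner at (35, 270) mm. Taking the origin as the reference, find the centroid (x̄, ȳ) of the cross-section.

x̄ = 85.00 mm, ȳ = 124.54 mm

bottom flange: A = 170 × 30 = 5100.00, centroid at (85.00, 15.00).
web: A = 24 × 240 = 5760.00, centroid at (85.00, 150.00).
top flange: A = 100 × 26 = 2600.00, centroid at (85.00, 283.00).
ΣA = 13460.00 mm², ΣAx̄ = 1144100.00 mm³, ΣAȳ = 1676300.00 mm³.
x̄ = 1144100.00/13460.00 = 85.00 mm; ȳ = 1676300.00/13460.00 = 124.54 mm.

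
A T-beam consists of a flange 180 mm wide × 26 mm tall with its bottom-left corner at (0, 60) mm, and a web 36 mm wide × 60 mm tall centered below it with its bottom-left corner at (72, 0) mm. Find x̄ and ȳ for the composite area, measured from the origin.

x̄ = 90.00 mm, ȳ = 59.42 mm

web: A = 36 × 60 = 2160.00, centroid at (90.00, 30.00).
flange: A = 180 × 26 = 4680.00, centroid at (90.00, 73.00).
ΣA = 6840.00 mm²
ΣAx̄ = (2160.00)(90.00) + (4680.00)(90.00) = 615600.00 mm³
ΣAȳ = (2160.00)(30.00) + (4680.00)(73.00) = 406440.00 mm³
x̄ = 615600.00 / 6840.00 = 90.00 mm
ȳ = 406440.00 / 6840.00 = 59.42 mm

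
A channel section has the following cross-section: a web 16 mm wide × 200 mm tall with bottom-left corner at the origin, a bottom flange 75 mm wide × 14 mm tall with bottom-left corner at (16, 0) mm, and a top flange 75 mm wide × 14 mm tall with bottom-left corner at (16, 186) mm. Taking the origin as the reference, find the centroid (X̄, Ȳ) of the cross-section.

web: A = 16 × 200 = 3200.00, centroid at (8.00, 100.00).
bottom flange: A = 75 × 14 = 1050.00, centroid at (53.50, 7.00).
top flange: A = 75 × 14 = 1050.00, centroid at (53.50, 193.00).
ΣA = 5300.00 mm², ΣAX̄ = 137950.00 mm³, ΣAȲ = 530000.00 mm³.
X̄ = 137950.00/5300.00 = 26.03 mm; Ȳ = 530000.00/5300.00 = 100.00 mm.

X̄ = 26.03 mm, Ȳ = 100.00 mm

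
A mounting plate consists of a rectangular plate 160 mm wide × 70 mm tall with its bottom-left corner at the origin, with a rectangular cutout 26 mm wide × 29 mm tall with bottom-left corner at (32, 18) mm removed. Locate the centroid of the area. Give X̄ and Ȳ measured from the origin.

Part | A | x̄ᵢ | ȳᵢ | A·x̄ᵢ | A·ȳᵢ
plate | 11200.00 | 80.00 | 35.00 | 896000.00 | 392000.00
hole | -754.00 | 45.00 | 32.50 | -33930.00 | -24505.00
Σ | 10446.00 |  |  | 862070.00 | 367495.00
X̄ = 862070.00 / 10446.00 = 82.53 mm
Ȳ = 367495.00 / 10446.00 = 35.18 mm

X̄ = 82.53 mm, Ȳ = 35.18 mm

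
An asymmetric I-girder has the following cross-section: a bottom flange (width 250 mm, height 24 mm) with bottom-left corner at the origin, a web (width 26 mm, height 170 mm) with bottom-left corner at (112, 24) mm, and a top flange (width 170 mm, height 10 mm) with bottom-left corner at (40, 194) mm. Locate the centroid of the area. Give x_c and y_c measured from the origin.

Part | A | x̄ᵢ | ȳᵢ | A·x̄ᵢ | A·ȳᵢ
bottom flange | 6000.00 | 125.00 | 12.00 | 750000.00 | 72000.00
web | 4420.00 | 125.00 | 109.00 | 552500.00 | 481780.00
top flange | 1700.00 | 125.00 | 199.00 | 212500.00 | 338300.00
Σ | 12120.00 |  |  | 1515000.00 | 892080.00
x_c = 1515000.00 / 12120.00 = 125.00 mm
y_c = 892080.00 / 12120.00 = 73.60 mm

x_c = 125.00 mm, y_c = 73.60 mm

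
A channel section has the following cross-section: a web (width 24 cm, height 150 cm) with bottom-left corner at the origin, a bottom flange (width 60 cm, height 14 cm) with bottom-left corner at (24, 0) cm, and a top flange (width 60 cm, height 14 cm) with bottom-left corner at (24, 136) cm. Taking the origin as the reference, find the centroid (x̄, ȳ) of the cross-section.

web: A = 24 × 150 = 3600.00, centroid at (12.00, 75.00).
bottom flange: A = 60 × 14 = 840.00, centroid at (54.00, 7.00).
top flange: A = 60 × 14 = 840.00, centroid at (54.00, 143.00).
ΣA = 5280.00 cm², ΣAx̄ = 133920.00 cm³, ΣAȳ = 396000.00 cm³.
x̄ = 133920.00/5280.00 = 25.36 cm; ȳ = 396000.00/5280.00 = 75.00 cm.

x̄ = 25.36 cm, ȳ = 75.00 cm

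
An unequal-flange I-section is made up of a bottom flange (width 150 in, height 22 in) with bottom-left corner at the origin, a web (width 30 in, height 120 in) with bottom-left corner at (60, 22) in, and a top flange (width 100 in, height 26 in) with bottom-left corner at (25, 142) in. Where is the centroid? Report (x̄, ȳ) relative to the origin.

x̄ = 75.00 in, ȳ = 77.32 in

Part | A | x̄ᵢ | ȳᵢ | A·x̄ᵢ | A·ȳᵢ
bottom flange | 3300.00 | 75.00 | 11.00 | 247500.00 | 36300.00
web | 3600.00 | 75.00 | 82.00 | 270000.00 | 295200.00
top flange | 2600.00 | 75.00 | 155.00 | 195000.00 | 403000.00
Σ | 9500.00 |  |  | 712500.00 | 734500.00
x̄ = 712500.00 / 9500.00 = 75.00 in
ȳ = 734500.00 / 9500.00 = 77.32 in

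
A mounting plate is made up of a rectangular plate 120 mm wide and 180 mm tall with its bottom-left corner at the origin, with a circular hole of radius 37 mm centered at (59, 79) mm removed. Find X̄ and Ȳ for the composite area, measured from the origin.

X̄ = 60.25 mm, Ȳ = 92.73 mm

Part | A | x̄ᵢ | ȳᵢ | A·x̄ᵢ | A·ȳᵢ
plate | 21600.00 | 60.00 | 90.00 | 1296000.00 | 1944000.00
hole | -4300.84 | 59.00 | 79.00 | -253749.58 | -339766.39
Σ | 17299.16 |  |  | 1042250.42 | 1604233.61
X̄ = 1042250.42 / 17299.16 = 60.25 mm
Ȳ = 1604233.61 / 17299.16 = 92.73 mm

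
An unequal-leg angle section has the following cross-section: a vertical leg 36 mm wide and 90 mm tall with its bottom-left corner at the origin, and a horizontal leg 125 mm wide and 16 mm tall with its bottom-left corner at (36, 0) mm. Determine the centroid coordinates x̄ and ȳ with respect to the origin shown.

Part | A | x̄ᵢ | ȳᵢ | A·x̄ᵢ | A·ȳᵢ
vertical leg | 3240.00 | 18.00 | 45.00 | 58320.00 | 145800.00
horizontal leg | 2000.00 | 98.50 | 8.00 | 197000.00 | 16000.00
Σ | 5240.00 |  |  | 255320.00 | 161800.00
x̄ = 255320.00 / 5240.00 = 48.73 mm
ȳ = 161800.00 / 5240.00 = 30.88 mm

x̄ = 48.73 mm, ȳ = 30.88 mm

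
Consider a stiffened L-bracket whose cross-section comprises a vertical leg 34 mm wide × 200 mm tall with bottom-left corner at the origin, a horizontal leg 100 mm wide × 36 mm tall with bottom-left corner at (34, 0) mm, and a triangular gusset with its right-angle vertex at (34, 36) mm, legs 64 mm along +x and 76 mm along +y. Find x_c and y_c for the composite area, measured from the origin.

x_c = 43.06 mm, y_c = 69.67 mm

vertical leg: A = 34 × 200 = 6800.00, centroid at (17.00, 100.00).
horizontal leg: A = 100 × 36 = 3600.00, centroid at (84.00, 18.00).
gusset: A = ½·64·76 = 2432.00, centroid at (55.33, 61.33).
ΣA = 12832.00 mm², ΣAx_c = 552570.67 mm³, ΣAy_c = 893962.67 mm³.
x_c = 552570.67/12832.00 = 43.06 mm; y_c = 893962.67/12832.00 = 69.67 mm.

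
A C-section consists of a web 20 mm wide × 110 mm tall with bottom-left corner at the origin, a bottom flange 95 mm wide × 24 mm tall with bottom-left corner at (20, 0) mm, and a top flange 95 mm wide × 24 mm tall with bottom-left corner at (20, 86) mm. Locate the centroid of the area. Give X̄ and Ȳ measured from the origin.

X̄ = 48.79 mm, Ȳ = 55.00 mm

Part | A | x̄ᵢ | ȳᵢ | A·x̄ᵢ | A·ȳᵢ
web | 2200.00 | 10.00 | 55.00 | 22000.00 | 121000.00
bottom flange | 2280.00 | 67.50 | 12.00 | 153900.00 | 27360.00
top flange | 2280.00 | 67.50 | 98.00 | 153900.00 | 223440.00
Σ | 6760.00 |  |  | 329800.00 | 371800.00
X̄ = 329800.00 / 6760.00 = 48.79 mm
Ȳ = 371800.00 / 6760.00 = 55.00 mm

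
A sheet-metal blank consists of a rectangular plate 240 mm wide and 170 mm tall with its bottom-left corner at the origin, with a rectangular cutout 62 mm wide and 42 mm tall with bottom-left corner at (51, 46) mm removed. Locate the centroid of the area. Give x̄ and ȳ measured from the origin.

plate: A = 240 × 170 = 40800.00, centroid at (120.00, 85.00).
hole: A = −(62 × 42) = -2604.00, centroid at (82.00, 67.00).
ΣA = 38196.00 mm², ΣAx̄ = 4682472.00 mm³, ΣAȳ = 3293532.00 mm³.
x̄ = 4682472.00/38196.00 = 122.59 mm; ȳ = 3293532.00/38196.00 = 86.23 mm.

x̄ = 122.59 mm, ȳ = 86.23 mm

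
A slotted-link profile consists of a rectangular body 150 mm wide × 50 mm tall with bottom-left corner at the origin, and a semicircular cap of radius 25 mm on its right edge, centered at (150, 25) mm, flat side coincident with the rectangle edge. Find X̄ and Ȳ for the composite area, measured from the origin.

rectangular body: A = 150 × 50 = 7500.00, centroid at (75.00, 25.00).
semicircular end: A = ½π·25² = 981.75, centroid at (160.61, 25.00).
ΣA = 8481.75 mm²
ΣAX̄ = (7500.00)(75.00) + (981.75)(160.61) = 720178.82 mm³
ΣAȲ = (7500.00)(25.00) + (981.75)(25.00) = 212043.69 mm³
X̄ = 720178.82 / 8481.75 = 84.91 mm
Ȳ = 212043.69 / 8481.75 = 25.00 mm

X̄ = 84.91 mm, Ȳ = 25.00 mm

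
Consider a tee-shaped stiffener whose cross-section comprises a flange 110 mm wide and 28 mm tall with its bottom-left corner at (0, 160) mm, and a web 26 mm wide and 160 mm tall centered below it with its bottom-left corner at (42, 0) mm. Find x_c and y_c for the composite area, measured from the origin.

web: A = 26 × 160 = 4160.00, centroid at (55.00, 80.00).
flange: A = 110 × 28 = 3080.00, centroid at (55.00, 174.00).
ΣA = 7240.00 mm², ΣAx_c = 398200.00 mm³, ΣAy_c = 868720.00 mm³.
x_c = 398200.00/7240.00 = 55.00 mm; y_c = 868720.00/7240.00 = 119.99 mm.

x_c = 55.00 mm, y_c = 119.99 mm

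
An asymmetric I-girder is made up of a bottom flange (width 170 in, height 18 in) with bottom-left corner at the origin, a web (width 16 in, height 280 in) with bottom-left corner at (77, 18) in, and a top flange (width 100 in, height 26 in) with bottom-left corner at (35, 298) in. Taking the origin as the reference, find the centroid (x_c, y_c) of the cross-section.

x_c = 85.00 in, y_c = 152.27 in

bottom flange: A = 170 × 18 = 3060.00, centroid at (85.00, 9.00).
web: A = 16 × 280 = 4480.00, centroid at (85.00, 158.00).
top flange: A = 100 × 26 = 2600.00, centroid at (85.00, 311.00).
ΣA = 10140.00 in²
ΣAx_c = (3060.00)(85.00) + (4480.00)(85.00) + (2600.00)(85.00) = 861900.00 in³
ΣAy_c = (3060.00)(9.00) + (4480.00)(158.00) + (2600.00)(311.00) = 1543980.00 in³
x_c = 861900.00 / 10140.00 = 85.00 in
y_c = 1543980.00 / 10140.00 = 152.27 in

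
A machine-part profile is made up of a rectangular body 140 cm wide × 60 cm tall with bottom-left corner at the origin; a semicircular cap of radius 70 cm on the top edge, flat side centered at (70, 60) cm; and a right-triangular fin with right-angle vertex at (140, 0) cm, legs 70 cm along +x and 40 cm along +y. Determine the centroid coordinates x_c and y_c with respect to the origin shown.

x_c = 77.47 cm, y_c = 54.93 cm

rectangular body: A = 140 × 60 = 8400.00, centroid at (70.00, 30.00).
semicircular top: A = ½π·70² = 7696.90, centroid at (70.00, 89.71).
triangular fin: A = ½·70·40 = 1400.00, centroid at (163.33, 13.33).
ΣA = 17496.90 cm², ΣAx_c = 1355449.81 cm³, ΣAy_c = 961147.45 cm³.
x_c = 1355449.81/17496.90 = 77.47 cm; y_c = 961147.45/17496.90 = 54.93 cm.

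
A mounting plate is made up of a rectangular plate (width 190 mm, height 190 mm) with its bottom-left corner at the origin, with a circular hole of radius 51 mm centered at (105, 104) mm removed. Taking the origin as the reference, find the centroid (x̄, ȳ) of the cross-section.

Part | A | x̄ᵢ | ȳᵢ | A·x̄ᵢ | A·ȳᵢ
plate | 36100.00 | 95.00 | 95.00 | 3429500.00 | 3429500.00
hole | -8171.28 | 105.00 | 104.00 | -857984.66 | -849813.38
Σ | 27928.72 |  |  | 2571515.34 | 2579686.62
x̄ = 2571515.34 / 27928.72 = 92.07 mm
ȳ = 2579686.62 / 27928.72 = 92.37 mm

x̄ = 92.07 mm, ȳ = 92.37 mm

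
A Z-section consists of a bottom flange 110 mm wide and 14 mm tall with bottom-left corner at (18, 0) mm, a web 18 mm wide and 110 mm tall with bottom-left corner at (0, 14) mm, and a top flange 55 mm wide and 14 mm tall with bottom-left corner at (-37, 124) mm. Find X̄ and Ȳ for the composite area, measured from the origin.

bottom flange: A = 110 × 14 = 1540.00, centroid at (73.00, 7.00).
web: A = 18 × 110 = 1980.00, centroid at (9.00, 69.00).
top flange: A = 55 × 14 = 770.00, centroid at (-9.50, 131.00).
ΣA = 4290.00 mm²
ΣAX̄ = (1540.00)(73.00) + (1980.00)(9.00) + (770.00)(-9.50) = 122925.00 mm³
ΣAȲ = (1540.00)(7.00) + (1980.00)(69.00) + (770.00)(131.00) = 248270.00 mm³
X̄ = 122925.00 / 4290.00 = 28.65 mm
Ȳ = 248270.00 / 4290.00 = 57.87 mm

X̄ = 28.65 mm, Ȳ = 57.87 mm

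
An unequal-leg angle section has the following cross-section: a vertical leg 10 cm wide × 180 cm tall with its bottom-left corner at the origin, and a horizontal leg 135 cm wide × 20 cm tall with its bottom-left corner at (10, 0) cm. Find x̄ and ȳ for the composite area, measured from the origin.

vertical leg: A = 10 × 180 = 1800.00, centroid at (5.00, 90.00).
horizontal leg: A = 135 × 20 = 2700.00, centroid at (77.50, 10.00).
ΣA = 4500.00 cm², ΣAx̄ = 218250.00 cm³, ΣAȳ = 189000.00 cm³.
x̄ = 218250.00/4500.00 = 48.50 cm; ȳ = 189000.00/4500.00 = 42.00 cm.

x̄ = 48.50 cm, ȳ = 42.00 cm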